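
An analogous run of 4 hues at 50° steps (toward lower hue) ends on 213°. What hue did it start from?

3°

3 steps of 50° (toward lower hue) give a net shift of −150°.
Start = end − shift: 213 + 150 = 363 → 363 − 360 = 3°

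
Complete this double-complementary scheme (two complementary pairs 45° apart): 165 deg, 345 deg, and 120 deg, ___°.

A rectangular tetradic uses two complementary pairs 45° apart: offsets 0°, 45°, 180°, 225°.
Among {120°, 165°, 345°}, 345° and 165° are a 180° pair.
The remaining hue 120° needs its own complement: 120 + 180 = 300°

300°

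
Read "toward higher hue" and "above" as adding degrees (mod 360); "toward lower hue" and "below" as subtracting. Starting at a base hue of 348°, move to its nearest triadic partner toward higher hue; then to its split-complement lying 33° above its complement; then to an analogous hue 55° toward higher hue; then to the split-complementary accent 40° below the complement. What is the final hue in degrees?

156°

+120° (triadic ↑): 348 + 120 = 468 → 468 − 360 = 108°
+213° (split-comp 33° ↑): 108 + 213 = 321°
+55° (analog 55° ↑): 321 + 55 = 376 → 376 − 360 = 16°
+140° (split-comp 40° ↓): 16 + 140 = 156°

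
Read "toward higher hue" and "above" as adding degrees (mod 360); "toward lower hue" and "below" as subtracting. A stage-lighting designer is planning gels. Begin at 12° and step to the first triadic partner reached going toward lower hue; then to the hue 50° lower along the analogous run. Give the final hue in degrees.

202°

−120° (triadic ↓): 12 − 120 = -108 → -108 + 360 = 252°
−50° (analog 50° ↓): 252 − 50 = 202°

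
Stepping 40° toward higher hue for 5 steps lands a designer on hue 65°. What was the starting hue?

5 steps of 40° (toward higher hue) give a net shift of +200°.
Start = end − shift: 65 − 200 = -135 → -135 + 360 = 225°

225°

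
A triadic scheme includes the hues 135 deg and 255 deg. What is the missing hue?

A triad places three hues 120° apart.
The full set through 135° is {15°, 135°, 255°}.
Given {135°, 255°}, the missing hue is 15°.

15°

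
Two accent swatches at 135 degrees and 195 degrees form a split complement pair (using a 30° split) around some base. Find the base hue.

345°

The accents sit 30° either side of the complement, so the complement is their short-arc midpoint on the wheel.
Short-arc midpoint of 135° and 195°: 165°.
Base is 180° from the complement: 165 − 180 = -15 → -15 + 360 = 345°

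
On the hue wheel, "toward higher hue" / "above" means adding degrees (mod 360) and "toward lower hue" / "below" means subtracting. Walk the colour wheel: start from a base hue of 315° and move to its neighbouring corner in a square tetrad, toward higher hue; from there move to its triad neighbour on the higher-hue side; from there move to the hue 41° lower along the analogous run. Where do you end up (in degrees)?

square ↑ +90°: 315 + 90 = 405 → 405 − 360 = 45°
triadic ↑ +120°: 45 + 120 = 165°
analog 41° ↓ −41°: 165 − 41 = 124°

124°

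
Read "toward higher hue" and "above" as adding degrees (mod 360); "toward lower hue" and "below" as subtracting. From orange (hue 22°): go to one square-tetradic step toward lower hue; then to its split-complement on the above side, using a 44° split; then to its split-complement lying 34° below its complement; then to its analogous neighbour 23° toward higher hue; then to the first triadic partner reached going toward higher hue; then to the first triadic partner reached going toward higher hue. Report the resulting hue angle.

205°

−90° (square ↓): 22 − 90 = -68 → -68 + 360 = 292°
+224° (split-comp 44° ↑): 292 + 224 = 516 → 516 − 360 = 156°
+146° (split-comp 34° ↓): 156 + 146 = 302°
+23° (analog 23° ↑): 302 + 23 = 325°
+120° (triadic ↑): 325 + 120 = 445 → 445 − 360 = 85°
+120° (triadic ↑): 85 + 120 = 205°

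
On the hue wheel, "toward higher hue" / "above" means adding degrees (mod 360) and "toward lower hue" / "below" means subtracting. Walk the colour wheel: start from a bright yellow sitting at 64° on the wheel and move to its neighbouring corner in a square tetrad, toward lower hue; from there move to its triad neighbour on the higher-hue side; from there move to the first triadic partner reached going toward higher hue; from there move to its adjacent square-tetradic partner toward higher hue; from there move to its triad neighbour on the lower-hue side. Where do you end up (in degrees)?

184°

−90° (square ↓): 64 − 90 = -26 → -26 + 360 = 334°
+120° (triadic ↑): 334 + 120 = 454 → 454 − 360 = 94°
+120° (triadic ↑): 94 + 120 = 214°
+90° (square ↑): 214 + 90 = 304°
−120° (triadic ↓): 304 − 120 = 184°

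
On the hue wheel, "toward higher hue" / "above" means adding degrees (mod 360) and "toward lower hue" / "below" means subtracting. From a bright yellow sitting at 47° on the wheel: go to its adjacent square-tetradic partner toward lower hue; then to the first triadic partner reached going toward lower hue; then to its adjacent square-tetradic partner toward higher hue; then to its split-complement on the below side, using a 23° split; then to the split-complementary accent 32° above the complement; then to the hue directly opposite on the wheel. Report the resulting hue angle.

116°

−90° (square ↓): 47 − 90 = -43 → -43 + 360 = 317°
−120° (triadic ↓): 317 − 120 = 197°
+90° (square ↑): 197 + 90 = 287°
+157° (split-comp 23° ↓): 287 + 157 = 444 → 444 − 360 = 84°
+212° (split-comp 32° ↑): 84 + 212 = 296°
+180° (complement): 296 + 180 = 476 → 476 − 360 = 116°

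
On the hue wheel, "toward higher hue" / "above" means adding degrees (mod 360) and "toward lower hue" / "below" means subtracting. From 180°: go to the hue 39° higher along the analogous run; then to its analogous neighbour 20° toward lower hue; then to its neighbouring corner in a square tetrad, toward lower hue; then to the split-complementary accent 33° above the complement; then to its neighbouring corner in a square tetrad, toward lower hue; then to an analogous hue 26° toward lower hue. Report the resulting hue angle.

206°

180 + 39 = 219°   (analog 39° ↑)
219 − 20 = 199°   (analog 20° ↓)
199 − 90 = 109°   (square ↓)
109 + 213 = 322°   (split-comp 33° ↑)
322 − 90 = 232°   (square ↓)
232 − 26 = 206°   (analog 26° ↓)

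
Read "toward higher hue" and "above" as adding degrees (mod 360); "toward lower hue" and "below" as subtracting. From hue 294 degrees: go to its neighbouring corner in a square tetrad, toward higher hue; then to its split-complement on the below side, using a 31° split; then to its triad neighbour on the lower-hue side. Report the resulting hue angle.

294 + 90 = 384 → 384 − 360 = 24°   (square ↑)
24 + 149 = 173°   (split-comp 31° ↓)
173 − 120 = 53°   (triadic ↓)

53°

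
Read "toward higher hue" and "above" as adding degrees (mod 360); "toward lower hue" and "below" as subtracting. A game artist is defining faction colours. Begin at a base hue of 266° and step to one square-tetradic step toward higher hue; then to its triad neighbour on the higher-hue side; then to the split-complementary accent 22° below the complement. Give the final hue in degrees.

274°

square ↑ +90°: 266 + 90 = 356°
triadic ↑ +120°: 356 + 120 = 476 → 476 − 360 = 116°
split-comp 22° ↓ +158°: 116 + 158 = 274°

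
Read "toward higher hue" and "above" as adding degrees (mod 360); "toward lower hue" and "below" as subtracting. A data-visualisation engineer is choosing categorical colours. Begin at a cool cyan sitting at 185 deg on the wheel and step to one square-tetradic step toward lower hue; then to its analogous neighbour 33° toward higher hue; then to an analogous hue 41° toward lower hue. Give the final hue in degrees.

87°

−90° (square ↓): 185 − 90 = 95°
+33° (analog 33° ↑): 95 + 33 = 128°
−41° (analog 41° ↓): 128 − 41 = 87°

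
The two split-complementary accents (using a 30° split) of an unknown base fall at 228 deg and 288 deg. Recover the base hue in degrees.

The accents sit 30° either side of the complement, so the complement is their short-arc midpoint on the wheel.
Short-arc midpoint of 228° and 288°: 258°.
Base is 180° from the complement: 258 − 180 = 78°

78°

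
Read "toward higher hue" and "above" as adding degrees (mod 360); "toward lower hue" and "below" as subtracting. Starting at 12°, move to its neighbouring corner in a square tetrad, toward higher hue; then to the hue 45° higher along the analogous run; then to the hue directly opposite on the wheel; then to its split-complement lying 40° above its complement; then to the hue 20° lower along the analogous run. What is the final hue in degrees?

square ↑ +90°: 12 + 90 = 102°
analog 45° ↑ +45°: 102 + 45 = 147°
complement +180°: 147 + 180 = 327°
split-comp 40° ↑ +220°: 327 + 220 = 547 → 547 − 360 = 187°
analog 20° ↓ −20°: 187 − 20 = 167°

167°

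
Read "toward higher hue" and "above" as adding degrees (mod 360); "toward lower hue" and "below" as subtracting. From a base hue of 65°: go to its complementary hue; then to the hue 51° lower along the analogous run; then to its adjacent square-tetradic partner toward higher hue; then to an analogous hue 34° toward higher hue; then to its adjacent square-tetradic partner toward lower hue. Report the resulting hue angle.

228°

complement +180°: 65 + 180 = 245°
analog 51° ↓ −51°: 245 − 51 = 194°
square ↑ +90°: 194 + 90 = 284°
analog 34° ↑ +34°: 284 + 34 = 318°
square ↓ −90°: 318 − 90 = 228°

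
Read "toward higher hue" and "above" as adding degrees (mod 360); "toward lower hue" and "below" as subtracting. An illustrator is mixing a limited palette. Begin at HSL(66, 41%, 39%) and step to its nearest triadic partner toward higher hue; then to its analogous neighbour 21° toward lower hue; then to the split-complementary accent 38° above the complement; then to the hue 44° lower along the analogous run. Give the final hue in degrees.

triadic ↑ +120°: 66 + 120 = 186°
analog 21° ↓ −21°: 186 − 21 = 165°
split-comp 38° ↑ +218°: 165 + 218 = 383 → 383 − 360 = 23°
analog 44° ↓ −44°: 23 − 44 = -21 → -21 + 360 = 339°

339°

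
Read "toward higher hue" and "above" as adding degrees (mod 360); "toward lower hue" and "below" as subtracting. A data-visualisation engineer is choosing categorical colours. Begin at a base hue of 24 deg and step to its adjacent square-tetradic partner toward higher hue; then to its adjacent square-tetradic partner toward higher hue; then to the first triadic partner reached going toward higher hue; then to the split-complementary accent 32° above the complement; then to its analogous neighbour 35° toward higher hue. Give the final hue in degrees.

211°

square ↑ +90°: 24 + 90 = 114°
square ↑ +90°: 114 + 90 = 204°
triadic ↑ +120°: 204 + 120 = 324°
split-comp 32° ↑ +212°: 324 + 212 = 536 → 536 − 360 = 176°
analog 35° ↑ +35°: 176 + 35 = 211°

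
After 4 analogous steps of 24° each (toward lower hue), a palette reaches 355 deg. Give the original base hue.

4 steps of 24° (toward lower hue) give a net shift of −96°.
Start = end − shift: 355 + 96 = 451 → 451 − 360 = 91°

91°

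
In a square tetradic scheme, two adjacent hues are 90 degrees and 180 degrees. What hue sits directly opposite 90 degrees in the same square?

A square tetradic scheme places four hues 90° apart; opposite corners are 180° apart.
90 + 180 = 270°

270°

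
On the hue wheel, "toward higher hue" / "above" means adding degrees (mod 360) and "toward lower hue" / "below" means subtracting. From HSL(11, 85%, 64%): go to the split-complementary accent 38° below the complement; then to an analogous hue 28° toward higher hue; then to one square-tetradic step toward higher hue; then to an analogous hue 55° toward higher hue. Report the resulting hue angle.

326°

11 + 142 = 153°   (split-comp 38° ↓)
153 + 28 = 181°   (analog 28° ↑)
181 + 90 = 271°   (square ↑)
271 + 55 = 326°   (analog 55° ↑)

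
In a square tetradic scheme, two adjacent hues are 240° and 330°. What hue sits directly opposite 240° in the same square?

60°

A square tetradic scheme places four hues 90° apart; opposite corners are 180° apart.
240 + 180 = 420 → 420 − 360 = 60°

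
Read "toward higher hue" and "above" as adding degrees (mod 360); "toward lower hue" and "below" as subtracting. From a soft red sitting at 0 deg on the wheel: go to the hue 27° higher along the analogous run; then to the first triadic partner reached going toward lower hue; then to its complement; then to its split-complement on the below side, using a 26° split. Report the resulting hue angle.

241°

+27° (analog 27° ↑): 0 + 27 = 27°
−120° (triadic ↓): 27 − 120 = -93 → -93 + 360 = 267°
+180° (complement): 267 + 180 = 447 → 447 − 360 = 87°
+154° (split-comp 26° ↓): 87 + 154 = 241°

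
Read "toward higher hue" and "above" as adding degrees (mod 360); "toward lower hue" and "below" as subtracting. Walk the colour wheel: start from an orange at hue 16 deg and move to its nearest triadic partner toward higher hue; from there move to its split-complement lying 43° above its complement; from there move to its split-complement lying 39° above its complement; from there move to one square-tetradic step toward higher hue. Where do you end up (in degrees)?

16 + 120 = 136°   (triadic ↑)
136 + 223 = 359°   (split-comp 43° ↑)
359 + 219 = 578 → 578 − 360 = 218°   (split-comp 39° ↑)
218 + 90 = 308°   (square ↑)

308°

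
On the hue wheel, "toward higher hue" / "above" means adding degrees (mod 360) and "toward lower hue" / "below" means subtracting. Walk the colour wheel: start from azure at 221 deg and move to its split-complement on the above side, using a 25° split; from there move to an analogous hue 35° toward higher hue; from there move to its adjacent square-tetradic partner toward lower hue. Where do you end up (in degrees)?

11°

split-comp 25° ↑ +205°: 221 + 205 = 426 → 426 − 360 = 66°
analog 35° ↑ +35°: 66 + 35 = 101°
square ↓ −90°: 101 − 90 = 11°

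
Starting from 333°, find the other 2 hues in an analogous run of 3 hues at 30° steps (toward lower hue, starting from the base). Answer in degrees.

Analogous hues sit every 30° along the wheel.
333 − 30 = 303°
333 − 60 = 273°

303° and 273°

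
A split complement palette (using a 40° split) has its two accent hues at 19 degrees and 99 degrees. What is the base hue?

The accents sit 40° either side of the complement, so the complement is their short-arc midpoint on the wheel.
Short-arc midpoint of 19° and 99°: 59°.
Base is 180° from the complement: 59 − 180 = -121 → -121 + 360 = 239°

239°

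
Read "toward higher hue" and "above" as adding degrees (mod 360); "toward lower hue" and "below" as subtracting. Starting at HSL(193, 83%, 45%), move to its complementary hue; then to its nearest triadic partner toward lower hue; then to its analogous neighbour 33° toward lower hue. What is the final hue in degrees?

complement +180°: 193 + 180 = 373 → 373 − 360 = 13°
triadic ↓ −120°: 13 − 120 = -107 → -107 + 360 = 253°
analog 33° ↓ −33°: 253 − 33 = 220°

220°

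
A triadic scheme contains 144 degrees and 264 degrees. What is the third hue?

A triad spaces three hues 120° apart.
The full set is {24°, 144°, 264°}.

24°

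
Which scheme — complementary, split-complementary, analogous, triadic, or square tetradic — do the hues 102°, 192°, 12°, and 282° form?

square tetradic

Sort the hues: 12°, 102°, 192°, 282°.
Successive gaps around the wheel: 90°, 90°, 90°, 90°.
Four hues every 90° form a square tetradic scheme.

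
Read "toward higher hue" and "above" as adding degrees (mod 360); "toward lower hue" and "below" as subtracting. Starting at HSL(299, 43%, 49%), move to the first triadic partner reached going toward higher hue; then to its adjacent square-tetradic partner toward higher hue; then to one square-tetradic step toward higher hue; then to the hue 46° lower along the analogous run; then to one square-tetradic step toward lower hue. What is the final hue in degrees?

103°

299 + 120 = 419 → 419 − 360 = 59°   (triadic ↑)
59 + 90 = 149°   (square ↑)
149 + 90 = 239°   (square ↑)
239 − 46 = 193°   (analog 46° ↓)
193 − 90 = 103°   (square ↓)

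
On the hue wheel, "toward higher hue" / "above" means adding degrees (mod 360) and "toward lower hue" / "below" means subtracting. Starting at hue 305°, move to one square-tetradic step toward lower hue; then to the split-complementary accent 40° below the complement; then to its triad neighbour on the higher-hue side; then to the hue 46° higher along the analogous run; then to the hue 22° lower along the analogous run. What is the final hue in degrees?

139°

305 − 90 = 215°   (square ↓)
215 + 140 = 355°   (split-comp 40° ↓)
355 + 120 = 475 → 475 − 360 = 115°   (triadic ↑)
115 + 46 = 161°   (analog 46° ↑)
161 − 22 = 139°   (analog 22° ↓)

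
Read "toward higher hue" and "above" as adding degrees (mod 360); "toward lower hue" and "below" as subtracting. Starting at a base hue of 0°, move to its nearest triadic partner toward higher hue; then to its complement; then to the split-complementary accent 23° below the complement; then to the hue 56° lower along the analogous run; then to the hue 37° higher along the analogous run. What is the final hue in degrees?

0 + 120 = 120°   (triadic ↑)
120 + 180 = 300°   (complement)
300 + 157 = 457 → 457 − 360 = 97°   (split-comp 23° ↓)
97 − 56 = 41°   (analog 56° ↓)
41 + 37 = 78°   (analog 37° ↑)

78°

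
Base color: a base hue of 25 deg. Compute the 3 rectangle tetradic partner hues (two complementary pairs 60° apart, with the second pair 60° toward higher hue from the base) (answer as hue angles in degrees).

A rectangular tetradic uses two complementary pairs 60° apart: offsets 0°, 60°, 180°, 240°.
25 + 60 = 85°
25 + 180 = 205°
25 + 240 = 265°

85°, 205°, and 265°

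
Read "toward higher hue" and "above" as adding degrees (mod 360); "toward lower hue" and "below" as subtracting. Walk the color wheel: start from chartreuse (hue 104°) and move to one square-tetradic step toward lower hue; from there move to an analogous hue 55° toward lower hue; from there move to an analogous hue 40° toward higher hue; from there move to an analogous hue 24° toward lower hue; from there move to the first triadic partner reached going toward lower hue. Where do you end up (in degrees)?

square ↓ −90°: 104 − 90 = 14°
analog 55° ↓ −55°: 14 − 55 = -41 → -41 + 360 = 319°
analog 40° ↑ +40°: 319 + 40 = 359°
analog 24° ↓ −24°: 359 − 24 = 335°
triadic ↓ −120°: 335 − 120 = 215°

215°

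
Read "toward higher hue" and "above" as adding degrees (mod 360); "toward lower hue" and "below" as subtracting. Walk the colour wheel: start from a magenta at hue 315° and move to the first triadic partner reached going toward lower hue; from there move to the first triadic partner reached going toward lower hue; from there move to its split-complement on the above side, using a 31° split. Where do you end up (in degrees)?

triadic ↓ −120°: 315 − 120 = 195°
triadic ↓ −120°: 195 − 120 = 75°
split-comp 31° ↑ +211°: 75 + 211 = 286°

286°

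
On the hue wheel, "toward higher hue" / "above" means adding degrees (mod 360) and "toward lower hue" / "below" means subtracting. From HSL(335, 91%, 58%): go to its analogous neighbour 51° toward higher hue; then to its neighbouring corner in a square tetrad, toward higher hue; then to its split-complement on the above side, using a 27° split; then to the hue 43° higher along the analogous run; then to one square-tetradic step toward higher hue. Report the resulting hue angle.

+51° (analog 51° ↑): 335 + 51 = 386 → 386 − 360 = 26°
+90° (square ↑): 26 + 90 = 116°
+207° (split-comp 27° ↑): 116 + 207 = 323°
+43° (analog 43° ↑): 323 + 43 = 366 → 366 − 360 = 6°
+90° (square ↑): 6 + 90 = 96°

96°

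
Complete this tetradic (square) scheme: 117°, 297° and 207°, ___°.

27°

A square tetradic scheme places four hues every 90°.
The full set through 117° is {27°, 117°, 207°, 297°}.
Given {117°, 207°, 297°}, the missing hue is 27°.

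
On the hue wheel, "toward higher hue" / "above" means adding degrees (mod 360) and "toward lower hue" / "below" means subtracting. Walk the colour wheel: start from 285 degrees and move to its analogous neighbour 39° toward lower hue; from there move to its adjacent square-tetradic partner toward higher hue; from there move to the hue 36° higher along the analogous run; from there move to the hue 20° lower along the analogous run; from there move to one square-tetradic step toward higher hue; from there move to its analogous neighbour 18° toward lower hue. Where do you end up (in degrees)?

64°

analog 39° ↓ −39°: 285 − 39 = 246°
square ↑ +90°: 246 + 90 = 336°
analog 36° ↑ +36°: 336 + 36 = 372 → 372 − 360 = 12°
analog 20° ↓ −20°: 12 − 20 = -8 → -8 + 360 = 352°
square ↑ +90°: 352 + 90 = 442 → 442 − 360 = 82°
analog 18° ↓ −18°: 82 − 18 = 64°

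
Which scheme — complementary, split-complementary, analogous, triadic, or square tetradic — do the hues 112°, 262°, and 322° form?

Sort the hues: 112°, 262°, 322°.
Successive gaps around the wheel: 150°, 60°, 150°.
Two 150° gaps and one 60° gap — a base hue opposite a pair of accents 30° either side of its complement — is the split-complementary pattern.

split-complementary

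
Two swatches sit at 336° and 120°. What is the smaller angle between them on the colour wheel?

144°

|336 − 120| = 216.
The shorter arc is 360 − 216 = 144°.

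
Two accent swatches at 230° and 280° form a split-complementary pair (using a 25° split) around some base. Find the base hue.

The accents sit 25° either side of the complement, so the complement is their short-arc midpoint on the wheel.
Short-arc midpoint of 230° and 280°: 255°.
Base is 180° from the complement: 255 − 180 = 75°

75°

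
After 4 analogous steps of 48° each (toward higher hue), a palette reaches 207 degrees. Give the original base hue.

15°

4 steps of 48° (toward higher hue) give a net shift of +192°.
Start = end − shift: 207 − 192 = 15°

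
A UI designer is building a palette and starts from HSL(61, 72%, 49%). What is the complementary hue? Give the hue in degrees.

The complement sits 180° across the wheel.
61 + 180 = 241°

241°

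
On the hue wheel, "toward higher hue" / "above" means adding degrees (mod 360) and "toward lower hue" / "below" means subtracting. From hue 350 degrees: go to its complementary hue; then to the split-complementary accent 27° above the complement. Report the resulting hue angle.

complement +180°: 350 + 180 = 530 → 530 − 360 = 170°
split-comp 27° ↑ +207°: 170 + 207 = 377 → 377 − 360 = 17°

17°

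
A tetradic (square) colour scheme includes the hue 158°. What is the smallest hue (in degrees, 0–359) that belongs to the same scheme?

68°

A square tetradic scheme places four hues every 90°.
The full set through 158° is {68°, 158°, 248°, 338°}.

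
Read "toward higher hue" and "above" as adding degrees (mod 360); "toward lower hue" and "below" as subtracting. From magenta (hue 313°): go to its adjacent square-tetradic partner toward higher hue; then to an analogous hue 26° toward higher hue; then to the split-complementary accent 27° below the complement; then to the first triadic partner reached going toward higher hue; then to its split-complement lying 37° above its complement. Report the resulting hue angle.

+90° (square ↑): 313 + 90 = 403 → 403 − 360 = 43°
+26° (analog 26° ↑): 43 + 26 = 69°
+153° (split-comp 27° ↓): 69 + 153 = 222°
+120° (triadic ↑): 222 + 120 = 342°
+217° (split-comp 37° ↑): 342 + 217 = 559 → 559 − 360 = 199°

199°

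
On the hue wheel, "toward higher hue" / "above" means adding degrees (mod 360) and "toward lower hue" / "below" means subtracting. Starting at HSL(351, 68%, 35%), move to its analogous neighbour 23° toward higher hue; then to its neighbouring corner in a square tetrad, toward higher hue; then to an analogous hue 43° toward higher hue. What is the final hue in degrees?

147°

351 + 23 = 374 → 374 − 360 = 14°   (analog 23° ↑)
14 + 90 = 104°   (square ↑)
104 + 43 = 147°   (analog 43° ↑)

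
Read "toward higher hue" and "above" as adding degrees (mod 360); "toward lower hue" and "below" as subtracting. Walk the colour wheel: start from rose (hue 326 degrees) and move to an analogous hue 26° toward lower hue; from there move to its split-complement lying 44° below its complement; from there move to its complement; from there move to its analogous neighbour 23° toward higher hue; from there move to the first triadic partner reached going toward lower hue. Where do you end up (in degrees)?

159°

326 − 26 = 300°   (analog 26° ↓)
300 + 136 = 436 → 436 − 360 = 76°   (split-comp 44° ↓)
76 + 180 = 256°   (complement)
256 + 23 = 279°   (analog 23° ↑)
279 − 120 = 159°   (triadic ↓)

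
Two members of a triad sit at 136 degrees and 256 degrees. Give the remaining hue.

A triad spaces three hues 120° apart.
The full set is {16°, 136°, 256°}.

16°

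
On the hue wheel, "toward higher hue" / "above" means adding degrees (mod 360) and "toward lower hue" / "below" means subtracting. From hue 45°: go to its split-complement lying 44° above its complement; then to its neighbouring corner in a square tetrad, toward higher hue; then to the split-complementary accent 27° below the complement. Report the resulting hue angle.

+224° (split-comp 44° ↑): 45 + 224 = 269°
+90° (square ↑): 269 + 90 = 359°
+153° (split-comp 27° ↓): 359 + 153 = 512 → 512 − 360 = 152°

152°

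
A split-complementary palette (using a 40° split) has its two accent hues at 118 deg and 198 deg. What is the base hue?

The accents sit 40° either side of the complement, so the complement is their short-arc midpoint on the wheel.
Short-arc midpoint of 118° and 198°: 158°.
Base is 180° from the complement: 158 − 180 = -22 → -22 + 360 = 338°

338°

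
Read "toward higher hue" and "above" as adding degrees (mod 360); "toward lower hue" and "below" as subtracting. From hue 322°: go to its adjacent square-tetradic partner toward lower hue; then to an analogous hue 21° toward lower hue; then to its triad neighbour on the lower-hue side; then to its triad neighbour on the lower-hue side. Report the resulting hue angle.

331°

322 − 90 = 232°   (square ↓)
232 − 21 = 211°   (analog 21° ↓)
211 − 120 = 91°   (triadic ↓)
91 − 120 = -29 → -29 + 360 = 331°   (triadic ↓)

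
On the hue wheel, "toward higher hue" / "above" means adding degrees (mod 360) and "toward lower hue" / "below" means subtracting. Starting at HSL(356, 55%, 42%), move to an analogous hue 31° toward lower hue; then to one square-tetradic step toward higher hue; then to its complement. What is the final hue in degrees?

−31° (analog 31° ↓): 356 − 31 = 325°
+90° (square ↑): 325 + 90 = 415 → 415 − 360 = 55°
+180° (complement): 55 + 180 = 235°

235°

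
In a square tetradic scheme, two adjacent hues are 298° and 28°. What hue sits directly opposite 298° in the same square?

A square tetradic scheme places four hues 90° apart; opposite corners are 180° apart.
298 + 180 = 478 → 478 − 360 = 118°

118°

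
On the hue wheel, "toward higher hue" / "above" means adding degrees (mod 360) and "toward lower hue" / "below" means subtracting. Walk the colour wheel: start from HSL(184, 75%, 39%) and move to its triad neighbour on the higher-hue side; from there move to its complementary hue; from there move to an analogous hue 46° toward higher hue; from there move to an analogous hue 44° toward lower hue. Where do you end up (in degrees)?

126°

+120° (triadic ↑): 184 + 120 = 304°
+180° (complement): 304 + 180 = 484 → 484 − 360 = 124°
+46° (analog 46° ↑): 124 + 46 = 170°
−44° (analog 44° ↓): 170 − 44 = 126°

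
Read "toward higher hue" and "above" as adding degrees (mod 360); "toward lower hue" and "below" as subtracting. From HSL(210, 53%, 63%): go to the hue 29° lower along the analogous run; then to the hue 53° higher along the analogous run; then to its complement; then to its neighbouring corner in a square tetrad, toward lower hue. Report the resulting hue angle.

−29° (analog 29° ↓): 210 − 29 = 181°
+53° (analog 53° ↑): 181 + 53 = 234°
+180° (complement): 234 + 180 = 414 → 414 − 360 = 54°
−90° (square ↓): 54 − 90 = -36 → -36 + 360 = 324°

324°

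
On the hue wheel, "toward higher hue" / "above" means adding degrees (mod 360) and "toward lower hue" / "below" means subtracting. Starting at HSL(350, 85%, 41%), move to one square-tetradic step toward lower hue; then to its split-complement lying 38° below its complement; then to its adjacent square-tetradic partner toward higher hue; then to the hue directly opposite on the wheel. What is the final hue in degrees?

312°

−90° (square ↓): 350 − 90 = 260°
+142° (split-comp 38° ↓): 260 + 142 = 402 → 402 − 360 = 42°
+90° (square ↑): 42 + 90 = 132°
+180° (complement): 132 + 180 = 312°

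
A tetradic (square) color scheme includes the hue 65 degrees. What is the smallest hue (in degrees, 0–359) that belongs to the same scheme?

65°

A square tetradic scheme places four hues every 90°.
The full set through 65° is {65°, 155°, 245°, 335°}.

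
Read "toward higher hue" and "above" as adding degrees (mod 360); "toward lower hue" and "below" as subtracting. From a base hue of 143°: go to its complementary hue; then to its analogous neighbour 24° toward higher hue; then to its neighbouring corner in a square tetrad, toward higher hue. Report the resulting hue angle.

77°

complement +180°: 143 + 180 = 323°
analog 24° ↑ +24°: 323 + 24 = 347°
square ↑ +90°: 347 + 90 = 437 → 437 − 360 = 77°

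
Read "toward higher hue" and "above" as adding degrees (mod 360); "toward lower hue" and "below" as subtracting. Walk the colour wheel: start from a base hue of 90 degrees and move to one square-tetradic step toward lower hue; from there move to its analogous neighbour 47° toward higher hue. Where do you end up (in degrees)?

90 − 90 = 0°   (square ↓)
0 + 47 = 47°   (analog 47° ↑)

47°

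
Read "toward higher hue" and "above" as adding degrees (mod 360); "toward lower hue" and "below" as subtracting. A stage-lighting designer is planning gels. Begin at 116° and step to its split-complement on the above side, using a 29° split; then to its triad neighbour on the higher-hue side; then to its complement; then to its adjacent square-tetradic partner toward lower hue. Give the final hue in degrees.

175°

116 + 209 = 325°   (split-comp 29° ↑)
325 + 120 = 445 → 445 − 360 = 85°   (triadic ↑)
85 + 180 = 265°   (complement)
265 − 90 = 175°   (square ↓)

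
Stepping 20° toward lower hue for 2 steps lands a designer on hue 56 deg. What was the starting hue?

2 steps of 20° (toward lower hue) give a net shift of −40°.
Start = end − shift: 56 + 40 = 96°

96°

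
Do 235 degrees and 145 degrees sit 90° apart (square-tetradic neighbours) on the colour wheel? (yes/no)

yes

Angular distance: |235 − 145| = 90 = 90°.
90° apart (square-tetradic neighbours) requires 90°.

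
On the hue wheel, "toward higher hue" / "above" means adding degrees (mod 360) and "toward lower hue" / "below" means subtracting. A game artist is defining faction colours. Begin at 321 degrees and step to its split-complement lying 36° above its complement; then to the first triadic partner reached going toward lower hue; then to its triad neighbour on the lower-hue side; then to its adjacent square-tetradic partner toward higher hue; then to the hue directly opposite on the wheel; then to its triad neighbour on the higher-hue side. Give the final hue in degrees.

+216° (split-comp 36° ↑): 321 + 216 = 537 → 537 − 360 = 177°
−120° (triadic ↓): 177 − 120 = 57°
−120° (triadic ↓): 57 − 120 = -63 → -63 + 360 = 297°
+90° (square ↑): 297 + 90 = 387 → 387 − 360 = 27°
+180° (complement): 27 + 180 = 207°
+120° (triadic ↑): 207 + 120 = 327°

327°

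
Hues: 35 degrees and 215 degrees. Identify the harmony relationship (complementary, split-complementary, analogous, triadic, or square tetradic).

complementary

Sort the hues: 35°, 215°.
Successive gaps around the wheel: 180°, 180°.
Two hues 180° apart are complementary.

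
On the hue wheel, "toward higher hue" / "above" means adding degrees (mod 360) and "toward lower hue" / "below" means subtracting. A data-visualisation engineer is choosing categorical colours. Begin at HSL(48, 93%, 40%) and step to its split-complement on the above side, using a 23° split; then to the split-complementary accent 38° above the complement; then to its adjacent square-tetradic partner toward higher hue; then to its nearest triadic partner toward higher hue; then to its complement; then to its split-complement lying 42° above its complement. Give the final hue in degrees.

1°

48 + 203 = 251°   (split-comp 23° ↑)
251 + 218 = 469 → 469 − 360 = 109°   (split-comp 38° ↑)
109 + 90 = 199°   (square ↑)
199 + 120 = 319°   (triadic ↑)
319 + 180 = 499 → 499 − 360 = 139°   (complement)
139 + 222 = 361 → 361 − 360 = 1°   (split-comp 42° ↑)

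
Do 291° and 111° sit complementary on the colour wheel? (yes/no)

Angular distance: |291 − 111| = 180 = 180°.
Complementary requires 180°.

yes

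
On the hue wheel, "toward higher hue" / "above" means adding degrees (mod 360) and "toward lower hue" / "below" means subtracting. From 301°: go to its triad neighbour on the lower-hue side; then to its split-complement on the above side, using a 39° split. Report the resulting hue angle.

40°

301 − 120 = 181°   (triadic ↓)
181 + 219 = 400 → 400 − 360 = 40°   (split-comp 39° ↑)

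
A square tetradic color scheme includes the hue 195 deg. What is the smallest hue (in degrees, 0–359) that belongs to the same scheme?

15°

A square tetradic scheme places four hues every 90°.
The full set through 195° is {15°, 105°, 195°, 285°}.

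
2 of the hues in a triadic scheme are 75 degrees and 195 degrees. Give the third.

315°

A triad places three hues 120° apart.
The full set through 75° is {75°, 195°, 315°}.
Given {75°, 195°}, the missing hue is 315°.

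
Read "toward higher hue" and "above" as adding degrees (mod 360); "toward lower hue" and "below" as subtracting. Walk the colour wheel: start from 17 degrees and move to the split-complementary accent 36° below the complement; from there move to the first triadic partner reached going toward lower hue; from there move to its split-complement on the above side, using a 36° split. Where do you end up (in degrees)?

17 + 144 = 161°   (split-comp 36° ↓)
161 − 120 = 41°   (triadic ↓)
41 + 216 = 257°   (split-comp 36° ↑)

257°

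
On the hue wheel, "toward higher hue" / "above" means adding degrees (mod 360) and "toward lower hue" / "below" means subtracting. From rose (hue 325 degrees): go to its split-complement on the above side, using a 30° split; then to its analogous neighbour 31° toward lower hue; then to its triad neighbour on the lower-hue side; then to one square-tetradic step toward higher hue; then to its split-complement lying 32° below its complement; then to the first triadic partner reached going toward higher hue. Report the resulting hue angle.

22°

325 + 210 = 535 → 535 − 360 = 175°   (split-comp 30° ↑)
175 − 31 = 144°   (analog 31° ↓)
144 − 120 = 24°   (triadic ↓)
24 + 90 = 114°   (square ↑)
114 + 148 = 262°   (split-comp 32° ↓)
262 + 120 = 382 → 382 − 360 = 22°   (triadic ↑)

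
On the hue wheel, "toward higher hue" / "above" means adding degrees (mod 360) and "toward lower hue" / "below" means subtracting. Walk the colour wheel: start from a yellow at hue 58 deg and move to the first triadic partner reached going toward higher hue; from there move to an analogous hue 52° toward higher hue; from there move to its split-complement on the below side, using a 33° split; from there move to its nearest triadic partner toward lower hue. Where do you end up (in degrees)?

triadic ↑ +120°: 58 + 120 = 178°
analog 52° ↑ +52°: 178 + 52 = 230°
split-comp 33° ↓ +147°: 230 + 147 = 377 → 377 − 360 = 17°
triadic ↓ −120°: 17 − 120 = -103 → -103 + 360 = 257°

257°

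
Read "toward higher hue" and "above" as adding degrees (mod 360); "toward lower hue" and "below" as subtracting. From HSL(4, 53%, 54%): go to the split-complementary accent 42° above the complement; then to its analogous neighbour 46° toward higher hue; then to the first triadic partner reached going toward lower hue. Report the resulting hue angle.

split-comp 42° ↑ +222°: 4 + 222 = 226°
analog 46° ↑ +46°: 226 + 46 = 272°
triadic ↓ −120°: 272 − 120 = 152°

152°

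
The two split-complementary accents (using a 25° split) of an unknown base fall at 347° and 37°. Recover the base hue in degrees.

The accents sit 25° either side of the complement, so the complement is their short-arc midpoint on the wheel.
Short-arc midpoint of 347° and 37°: 12°.
Base is 180° from the complement: 12 − 180 = -168 → -168 + 360 = 192°

192°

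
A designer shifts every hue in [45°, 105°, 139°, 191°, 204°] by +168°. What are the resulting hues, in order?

213°, 273°, 307°, 359°, 12°

45 + 168 = 213°
105 + 168 = 273°
139 + 168 = 307°
191 + 168 = 359°
204 + 168 = 372 → 372 − 360 = 12°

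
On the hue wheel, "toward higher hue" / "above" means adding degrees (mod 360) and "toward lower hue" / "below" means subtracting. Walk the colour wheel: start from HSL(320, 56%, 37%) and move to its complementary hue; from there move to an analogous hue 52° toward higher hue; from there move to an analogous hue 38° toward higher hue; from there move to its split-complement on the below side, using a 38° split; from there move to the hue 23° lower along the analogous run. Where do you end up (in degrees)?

349°

320 + 180 = 500 → 500 − 360 = 140°   (complement)
140 + 52 = 192°   (analog 52° ↑)
192 + 38 = 230°   (analog 38° ↑)
230 + 142 = 372 → 372 − 360 = 12°   (split-comp 38° ↓)
12 − 23 = -11 → -11 + 360 = 349°   (analog 23° ↓)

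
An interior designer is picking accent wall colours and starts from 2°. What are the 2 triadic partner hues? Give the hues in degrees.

2 + 120 = 122°
2 + 240 = 242°

122° and 242°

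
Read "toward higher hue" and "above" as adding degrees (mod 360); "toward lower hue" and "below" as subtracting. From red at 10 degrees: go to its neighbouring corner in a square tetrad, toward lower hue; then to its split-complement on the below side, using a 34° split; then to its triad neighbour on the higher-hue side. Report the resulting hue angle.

10 − 90 = -80 → -80 + 360 = 280°   (square ↓)
280 + 146 = 426 → 426 − 360 = 66°   (split-comp 34° ↓)
66 + 120 = 186°   (triadic ↑)

186°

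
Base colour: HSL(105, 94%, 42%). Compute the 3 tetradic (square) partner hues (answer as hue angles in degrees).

195°, 285° and 15°

A square tetradic scheme places four hues every 90°.
105 + 90 = 195°
105 + 180 = 285°
105 + 270 = 375 → 375 − 360 = 15°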